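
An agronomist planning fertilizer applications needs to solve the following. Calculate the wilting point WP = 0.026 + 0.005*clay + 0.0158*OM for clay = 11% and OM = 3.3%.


WP = 0.026 + 0.005*11 + 0.0158*3.3
   = 0.026 + 0.0550 + 0.0521
   = 0.1331


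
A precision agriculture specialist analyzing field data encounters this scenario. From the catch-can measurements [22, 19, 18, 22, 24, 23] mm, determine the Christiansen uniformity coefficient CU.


xbar = 128 / 6 = 21.333
sum|xi - xbar| = 11.333
CU = 100 * (1 - 11.333 / (6 * 21.333))
   = 100 * (1 - 0.0885)
   = 91.15%


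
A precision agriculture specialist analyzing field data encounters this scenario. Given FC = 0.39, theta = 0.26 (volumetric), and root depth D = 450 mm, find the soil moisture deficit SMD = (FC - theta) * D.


SMD = (FC - theta) * D
    = (0.39 - 0.26) * 450
    = 0.130 * 450
    = 58.50 mm


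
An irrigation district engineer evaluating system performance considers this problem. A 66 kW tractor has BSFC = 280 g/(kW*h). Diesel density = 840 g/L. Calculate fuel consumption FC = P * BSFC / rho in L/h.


FC = P * BSFC / rho_fuel
   = 66 * 280 / 840
   = 18480 / 840
   = 22 L/h


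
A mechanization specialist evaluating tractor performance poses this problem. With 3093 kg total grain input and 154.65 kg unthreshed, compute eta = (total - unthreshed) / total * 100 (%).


eta = (total - unthreshed) / total * 100
    = (3093 - 154.65) / 3093 * 100
    = 2938.35 / 3093 * 100
    = 95%


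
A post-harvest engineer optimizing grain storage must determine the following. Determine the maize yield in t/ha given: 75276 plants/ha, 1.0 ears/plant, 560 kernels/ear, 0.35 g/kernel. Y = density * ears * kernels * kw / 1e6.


Y = density * ears * kernels * kw
  = 75276 * 1.0 * 560 * 0.35 g/ha
  = 14754096.00 g/ha
  = 14754.10 kg/ha = 14.75 t/ha


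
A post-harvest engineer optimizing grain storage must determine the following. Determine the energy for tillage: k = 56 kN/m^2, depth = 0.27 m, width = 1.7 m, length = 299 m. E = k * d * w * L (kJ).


E = k * d * w * L
  = 56 * 0.27 * 1.7 * 299
  = 7685.50 kJ


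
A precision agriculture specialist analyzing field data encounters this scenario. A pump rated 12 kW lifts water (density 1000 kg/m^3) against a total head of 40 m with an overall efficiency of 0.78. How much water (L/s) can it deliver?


Q = (P * 1000 * eta) / (rho * g * H)
  = (12 * 1000 * 0.78) / (1000 * 9.81 * 40)
  = 9360 / 392400
  = 0.02385 m^3/s = 23.85 L/s


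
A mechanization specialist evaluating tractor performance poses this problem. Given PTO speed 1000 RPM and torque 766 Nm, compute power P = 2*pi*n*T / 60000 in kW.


P = 2*pi*n*T / 60000
  = 2*pi * 1000 * 766 / 60000
  = 4812919.95 / 60000
  = 80.22 kW


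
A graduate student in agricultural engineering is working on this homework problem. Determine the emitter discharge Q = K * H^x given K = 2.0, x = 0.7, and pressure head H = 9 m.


Q = K * H^x
  = 2.0 * 9^0.7
  = 2.0 * 4.6555
  = 9.31 L/h


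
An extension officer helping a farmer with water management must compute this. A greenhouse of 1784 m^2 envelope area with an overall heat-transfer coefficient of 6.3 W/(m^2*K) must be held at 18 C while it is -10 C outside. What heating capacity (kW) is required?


dT = 18 - (-10) = 28 K
Q = U * A * dT
  = 6.3 * 1784 * 28
  = 314697.60 W = 314.70 kW


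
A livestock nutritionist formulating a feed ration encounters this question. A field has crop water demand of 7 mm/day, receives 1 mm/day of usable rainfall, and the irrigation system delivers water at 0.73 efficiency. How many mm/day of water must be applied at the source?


IWR = (ETc - Pe) / Ea
    = (7 - 1) / 0.73
    = 6 / 0.73
    = 8.22 mm/day


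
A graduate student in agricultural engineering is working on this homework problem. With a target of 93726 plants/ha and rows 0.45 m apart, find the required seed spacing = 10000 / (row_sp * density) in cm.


spacing = 10000 / (row_sp * density)
        = 10000 / (0.45 * 93726)
        = 10000 / 42176.70
        = 0.23710 m = 23.71 cm


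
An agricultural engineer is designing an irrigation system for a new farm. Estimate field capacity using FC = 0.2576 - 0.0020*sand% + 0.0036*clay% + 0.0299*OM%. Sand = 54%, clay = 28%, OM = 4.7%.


FC = 0.2576 - 0.0020*54 + 0.0036*28 + 0.0299*4.7
   = 0.2576 - 0.1080 + 0.1008 + 0.1405
   = 0.3909


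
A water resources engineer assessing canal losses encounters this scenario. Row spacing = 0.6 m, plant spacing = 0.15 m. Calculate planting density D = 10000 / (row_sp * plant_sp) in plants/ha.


D = 10000 / (row_sp * plant_sp)
  = 10000 / (0.6 * 0.15)
  = 10000 / 0.0900
  = 111111.11 plants/ha


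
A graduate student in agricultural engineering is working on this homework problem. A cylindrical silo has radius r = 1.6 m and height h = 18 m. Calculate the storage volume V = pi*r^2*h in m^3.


V = pi * r^2 * h
  = pi * 1.6^2 * 18
  = pi * 2.56 * 18
  = 144.76 m^3


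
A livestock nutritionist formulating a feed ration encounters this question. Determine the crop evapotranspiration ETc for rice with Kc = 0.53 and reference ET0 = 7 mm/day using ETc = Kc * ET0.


ETc = Kc * ET0
    = 0.53 * 7
    = 3.71 mm/day


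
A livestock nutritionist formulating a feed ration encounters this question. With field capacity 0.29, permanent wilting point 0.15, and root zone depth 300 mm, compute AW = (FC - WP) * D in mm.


AW = (FC - WP) * D
   = (0.29 - 0.15) * 300
   = 0.14 * 300
   = 42 mm


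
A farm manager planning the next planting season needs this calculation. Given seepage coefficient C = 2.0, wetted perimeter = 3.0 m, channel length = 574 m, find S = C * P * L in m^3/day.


S = C * P * L
  = 2.0 * 3.0 * 574
  = 3444 m^3/day


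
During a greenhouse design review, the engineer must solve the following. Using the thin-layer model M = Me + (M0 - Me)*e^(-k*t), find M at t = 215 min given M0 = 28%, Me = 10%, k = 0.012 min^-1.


M = Me + (M0 - Me) * e^(-k*t)
  = 10 + (28 - 10) * e^(-0.012*215)
  = 10 + 18 * e^(-2.580)
  = 10 + 18 * 0.07577
  = 10 + 1.3639
  = 11.36%


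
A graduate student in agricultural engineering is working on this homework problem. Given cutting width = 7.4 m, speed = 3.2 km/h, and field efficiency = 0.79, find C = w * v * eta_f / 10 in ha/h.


C = w * v * eta_f / 10
  = 7.4 * 3.2 * 0.79 / 10
  = 18.71 / 10
  = 1.87 ha/h


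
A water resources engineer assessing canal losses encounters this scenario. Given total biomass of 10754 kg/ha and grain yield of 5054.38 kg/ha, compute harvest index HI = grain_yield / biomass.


HI = grain_yield / biomass
   = 5054.38 / 10754
   = 0.47


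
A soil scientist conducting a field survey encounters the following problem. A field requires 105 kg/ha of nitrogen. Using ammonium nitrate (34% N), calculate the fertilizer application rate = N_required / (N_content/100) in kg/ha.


Rate = N_required / (N_content / 100)
     = 105 / (34 / 100)
     = 105 / 0.34
     = 308.82 kg/ha


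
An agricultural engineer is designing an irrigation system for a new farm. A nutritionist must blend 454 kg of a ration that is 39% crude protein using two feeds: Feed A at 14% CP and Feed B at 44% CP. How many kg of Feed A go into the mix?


parts_A = CP_b - target = 44 - 39 = 5
parts_B = target - CP_a = 39 - 14 = 25
total_parts = 5 + 25 = 30
Feed A = 454 * 5 / 30 = 75.67 kg
Feed B = 454 * 25 / 30 = 378.33 kg

75.67 kg


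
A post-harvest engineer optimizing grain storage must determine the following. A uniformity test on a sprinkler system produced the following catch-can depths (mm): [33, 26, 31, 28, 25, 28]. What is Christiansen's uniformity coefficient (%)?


xbar = 171 / 6 = 28.500
sum|xi - xbar| = 14
CU = 100 * (1 - 14 / (6 * 28.500))
   = 100 * (1 - 0.0819)
   = 91.81%


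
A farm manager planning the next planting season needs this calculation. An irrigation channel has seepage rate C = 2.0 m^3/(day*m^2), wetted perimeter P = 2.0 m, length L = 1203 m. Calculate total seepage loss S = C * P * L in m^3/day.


S = C * P * L
  = 2.0 * 2.0 * 1203
  = 4812 m^3/day


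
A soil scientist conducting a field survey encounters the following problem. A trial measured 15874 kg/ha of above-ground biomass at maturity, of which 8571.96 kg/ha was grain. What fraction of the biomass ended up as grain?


HI = grain_yield / biomass
   = 8571.96 / 15874
   = 0.54


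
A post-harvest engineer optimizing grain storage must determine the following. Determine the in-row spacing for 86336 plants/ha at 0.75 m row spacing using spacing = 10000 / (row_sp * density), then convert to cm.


spacing = 10000 / (row_sp * density)
        = 10000 / (0.75 * 86336)
        = 10000 / 64752
        = 0.15444 m = 15.44 cm


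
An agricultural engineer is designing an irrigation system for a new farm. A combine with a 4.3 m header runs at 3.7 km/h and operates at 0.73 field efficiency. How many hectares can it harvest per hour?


C = w * v * eta_f / 10
  = 4.3 * 3.7 * 0.73 / 10
  = 11.61 / 10
  = 1.16 ha/h


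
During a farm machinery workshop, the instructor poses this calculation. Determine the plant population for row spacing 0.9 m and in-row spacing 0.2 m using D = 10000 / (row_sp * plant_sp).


D = 10000 / (row_sp * plant_sp)
  = 10000 / (0.9 * 0.2)
  = 10000 / 0.1800
  = 55555.56 plants/ha


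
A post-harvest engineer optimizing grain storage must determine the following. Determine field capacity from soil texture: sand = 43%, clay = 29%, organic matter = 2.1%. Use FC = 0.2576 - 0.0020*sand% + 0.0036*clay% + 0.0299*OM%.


FC = 0.2576 - 0.0020*43 + 0.0036*29 + 0.0299*2.1
   = 0.2576 - 0.0860 + 0.1044 + 0.0628
   = 0.3388


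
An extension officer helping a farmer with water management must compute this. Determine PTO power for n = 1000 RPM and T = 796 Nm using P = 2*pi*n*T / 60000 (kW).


P = 2*pi*n*T / 60000
  = 2*pi * 1000 * 796 / 60000
  = 5001415.50 / 60000
  = 83.36 kW


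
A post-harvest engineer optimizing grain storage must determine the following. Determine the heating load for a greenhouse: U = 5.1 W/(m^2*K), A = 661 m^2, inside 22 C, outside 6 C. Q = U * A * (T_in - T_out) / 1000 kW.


dT = 22 - (6) = 16 K
Q = U * A * dT
  = 5.1 * 661 * 16
  = 53937.60 W = 53.94 kW


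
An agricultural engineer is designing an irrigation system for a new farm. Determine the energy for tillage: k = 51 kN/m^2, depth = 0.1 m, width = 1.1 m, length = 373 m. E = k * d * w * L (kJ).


E = k * d * w * L
  = 51 * 0.1 * 1.1 * 373
  = 2092.53 kJ


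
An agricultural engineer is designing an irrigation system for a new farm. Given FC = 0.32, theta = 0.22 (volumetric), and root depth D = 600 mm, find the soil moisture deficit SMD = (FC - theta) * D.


SMD = (FC - theta) * D
    = (0.32 - 0.22) * 600
    = 0.100 * 600
    = 60 mm


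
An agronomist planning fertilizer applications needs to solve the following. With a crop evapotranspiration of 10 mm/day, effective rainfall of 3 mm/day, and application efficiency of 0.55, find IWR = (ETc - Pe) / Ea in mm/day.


IWR = (ETc - Pe) / Ea
    = (10 - 3) / 0.55
    = 7 / 0.55
    = 12.73 mm/day


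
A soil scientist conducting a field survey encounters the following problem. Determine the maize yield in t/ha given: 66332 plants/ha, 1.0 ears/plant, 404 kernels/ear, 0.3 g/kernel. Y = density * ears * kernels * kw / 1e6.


Y = density * ears * kernels * kw
  = 66332 * 1.0 * 404 * 0.3 g/ha
  = 8039438.40 g/ha
  = 8039.44 kg/ha = 8.04 t/ha


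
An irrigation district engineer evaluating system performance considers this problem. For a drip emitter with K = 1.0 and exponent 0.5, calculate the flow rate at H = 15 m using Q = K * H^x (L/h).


Q = K * H^x
  = 1.0 * 15^0.5
  = 1.0 * 3.8730
  = 3.87 L/h


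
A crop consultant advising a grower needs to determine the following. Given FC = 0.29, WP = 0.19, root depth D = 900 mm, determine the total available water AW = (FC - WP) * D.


AW = (FC - WP) * D
   = (0.29 - 0.19) * 900
   = 0.10 * 900
   = 90 mm


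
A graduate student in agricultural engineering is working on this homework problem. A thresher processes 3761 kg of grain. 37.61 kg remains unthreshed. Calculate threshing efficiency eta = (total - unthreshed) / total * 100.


eta = (total - unthreshed) / total * 100
    = (3761 - 37.61) / 3761 * 100
    = 3723.39 / 3761 * 100
    = 99%


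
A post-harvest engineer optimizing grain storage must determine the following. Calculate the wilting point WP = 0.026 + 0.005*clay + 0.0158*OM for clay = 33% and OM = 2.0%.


WP = 0.026 + 0.005*33 + 0.0158*2.0
   = 0.026 + 0.1650 + 0.0316
   = 0.2226


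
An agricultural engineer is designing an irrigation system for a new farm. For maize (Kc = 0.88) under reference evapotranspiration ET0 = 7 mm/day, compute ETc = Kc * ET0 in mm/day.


ETc = Kc * ET0
    = 0.88 * 7
    = 6.16 mm/day


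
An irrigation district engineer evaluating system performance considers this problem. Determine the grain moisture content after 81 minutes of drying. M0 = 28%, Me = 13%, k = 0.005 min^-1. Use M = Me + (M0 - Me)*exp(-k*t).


M = Me + (M0 - Me) * e^(-k*t)
  = 13 + (28 - 13) * e^(-0.005*81)
  = 13 + 15 * e^(-0.405)
  = 13 + 15 * 0.66698
  = 13 + 10.0047
  = 23.00%


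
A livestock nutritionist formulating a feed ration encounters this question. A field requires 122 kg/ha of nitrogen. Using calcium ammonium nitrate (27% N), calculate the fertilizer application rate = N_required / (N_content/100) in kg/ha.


Rate = N_required / (N_content / 100)
     = 122 / (27 / 100)
     = 122 / 0.27
     = 451.85 kg/ha


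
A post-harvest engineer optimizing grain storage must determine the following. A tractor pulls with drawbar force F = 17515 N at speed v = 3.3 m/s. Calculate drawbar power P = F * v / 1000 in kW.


P = F * v / 1000
  = 17515 * 3.3 / 1000
  = 57799.50 / 1000
  = 57.80 kW


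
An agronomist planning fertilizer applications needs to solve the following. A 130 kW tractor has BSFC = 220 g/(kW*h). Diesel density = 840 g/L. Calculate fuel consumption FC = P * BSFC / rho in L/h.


FC = P * BSFC / rho_fuel
   = 130 * 220 / 840
   = 28600 / 840
   = 34.05 L/h


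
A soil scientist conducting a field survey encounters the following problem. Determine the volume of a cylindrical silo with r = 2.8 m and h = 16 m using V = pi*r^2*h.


V = pi * r^2 * h
  = pi * 2.8^2 * 16
  = pi * 7.84 * 16
  = 394.08 m^3


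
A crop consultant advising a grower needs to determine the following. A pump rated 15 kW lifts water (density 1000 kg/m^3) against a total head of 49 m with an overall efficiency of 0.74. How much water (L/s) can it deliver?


Q = (P * 1000 * eta) / (rho * g * H)
  = (15 * 1000 * 0.74) / (1000 * 9.81 * 49)
  = 11100 / 480690
  = 0.02309 m^3/s = 23.09 L/s


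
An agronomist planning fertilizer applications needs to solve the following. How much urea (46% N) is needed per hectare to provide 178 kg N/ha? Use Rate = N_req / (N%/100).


Rate = N_required / (N_content / 100)
     = 178 / (46 / 100)
     = 178 / 0.46
     = 386.96 kg/ha


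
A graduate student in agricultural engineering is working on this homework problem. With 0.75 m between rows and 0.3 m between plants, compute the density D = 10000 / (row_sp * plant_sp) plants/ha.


D = 10000 / (row_sp * plant_sp)
  = 10000 / (0.75 * 0.3)
  = 10000 / 0.2250
  = 44444.44 plants/ha


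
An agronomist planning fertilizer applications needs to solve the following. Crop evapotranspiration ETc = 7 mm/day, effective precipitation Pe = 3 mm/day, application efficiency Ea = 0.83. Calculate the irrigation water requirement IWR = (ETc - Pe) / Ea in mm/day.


IWR = (ETc - Pe) / Ea
    = (7 - 3) / 0.83
    = 4 / 0.83
    = 4.82 mm/day


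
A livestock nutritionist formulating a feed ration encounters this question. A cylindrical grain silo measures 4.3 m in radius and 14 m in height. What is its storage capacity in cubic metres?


V = pi * r^2 * h
  = pi * 4.3^2 * 14
  = pi * 18.49 * 14
  = 813.23 m^3


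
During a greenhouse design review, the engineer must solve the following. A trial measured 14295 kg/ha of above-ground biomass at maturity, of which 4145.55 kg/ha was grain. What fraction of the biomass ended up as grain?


HI = grain_yield / biomass
   = 4145.55 / 14295
   = 0.29


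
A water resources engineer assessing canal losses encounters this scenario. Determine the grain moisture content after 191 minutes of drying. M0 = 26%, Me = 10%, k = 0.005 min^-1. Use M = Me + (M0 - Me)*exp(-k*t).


M = Me + (M0 - Me) * e^(-k*t)
  = 10 + (26 - 10) * e^(-0.005*191)
  = 10 + 16 * e^(-0.955)
  = 10 + 16 * 0.38481
  = 10 + 6.1570
  = 16.16%


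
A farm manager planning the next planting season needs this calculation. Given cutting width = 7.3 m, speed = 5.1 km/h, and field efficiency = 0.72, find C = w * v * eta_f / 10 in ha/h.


C = w * v * eta_f / 10
  = 7.3 * 5.1 * 0.72 / 10
  = 26.81 / 10
  = 2.68 ha/h


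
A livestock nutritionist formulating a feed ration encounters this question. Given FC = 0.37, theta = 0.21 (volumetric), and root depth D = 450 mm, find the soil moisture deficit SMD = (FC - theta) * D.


SMD = (FC - theta) * D
    = (0.37 - 0.21) * 450
    = 0.160 * 450
    = 72 mm


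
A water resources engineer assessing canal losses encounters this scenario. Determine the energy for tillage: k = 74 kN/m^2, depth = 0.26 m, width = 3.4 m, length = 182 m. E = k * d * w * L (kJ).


E = k * d * w * L
  = 74 * 0.26 * 3.4 * 182
  = 11905.71 kJ


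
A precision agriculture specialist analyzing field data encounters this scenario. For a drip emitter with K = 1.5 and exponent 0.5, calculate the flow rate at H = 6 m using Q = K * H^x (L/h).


Q = K * H^x
  = 1.5 * 6^0.5
  = 1.5 * 2.4495
  = 3.67 L/h


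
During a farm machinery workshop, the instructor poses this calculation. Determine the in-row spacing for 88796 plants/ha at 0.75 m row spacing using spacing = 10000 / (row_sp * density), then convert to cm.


spacing = 10000 / (row_sp * density)
        = 10000 / (0.75 * 88796)
        = 10000 / 66597
        = 0.15016 m = 15.02 cm


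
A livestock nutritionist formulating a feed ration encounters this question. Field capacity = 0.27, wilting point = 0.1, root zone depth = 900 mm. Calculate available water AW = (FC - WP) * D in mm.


AW = (FC - WP) * D
   = (0.27 - 0.1) * 900
   = 0.17 * 900
   = 153 mm


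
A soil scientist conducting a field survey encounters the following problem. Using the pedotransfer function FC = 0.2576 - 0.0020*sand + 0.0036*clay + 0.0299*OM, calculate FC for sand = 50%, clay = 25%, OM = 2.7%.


FC = 0.2576 - 0.0020*50 + 0.0036*25 + 0.0299*2.7
   = 0.2576 - 0.1000 + 0.0900 + 0.0807
   = 0.3283


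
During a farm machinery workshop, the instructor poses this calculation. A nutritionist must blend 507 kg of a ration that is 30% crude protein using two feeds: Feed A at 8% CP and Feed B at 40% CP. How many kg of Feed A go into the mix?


parts_A = CP_b - target = 40 - 30 = 10
parts_B = target - CP_a = 30 - 8 = 22
total_parts = 10 + 22 = 32
Feed A = 507 * 10 / 32 = 158.44 kg
Feed B = 507 * 22 / 32 = 348.56 kg

158.44 kg


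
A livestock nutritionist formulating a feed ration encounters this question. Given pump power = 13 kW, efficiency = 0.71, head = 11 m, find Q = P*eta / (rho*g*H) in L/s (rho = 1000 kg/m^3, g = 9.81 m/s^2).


Q = (P * 1000 * eta) / (rho * g * H)
  = (13 * 1000 * 0.71) / (1000 * 9.81 * 11)
  = 9230 / 107910
  = 0.08553 m^3/s = 85.53 L/s


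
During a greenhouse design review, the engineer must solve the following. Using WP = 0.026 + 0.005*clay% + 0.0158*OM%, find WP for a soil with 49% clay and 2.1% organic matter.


WP = 0.026 + 0.005*49 + 0.0158*2.1
   = 0.026 + 0.2450 + 0.0332
   = 0.3042


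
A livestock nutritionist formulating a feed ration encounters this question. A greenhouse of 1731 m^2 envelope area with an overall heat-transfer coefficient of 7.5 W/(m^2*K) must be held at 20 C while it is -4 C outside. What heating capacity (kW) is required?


dT = 20 - (-4) = 24 K
Q = U * A * dT
  = 7.5 * 1731 * 24
  = 311580 W = 311.58 kW


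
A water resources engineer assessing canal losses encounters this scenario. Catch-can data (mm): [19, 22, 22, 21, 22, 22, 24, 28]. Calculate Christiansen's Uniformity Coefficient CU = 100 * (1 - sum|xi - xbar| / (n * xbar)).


xbar = 180 / 8 = 22.500
sum|xi - xbar| = 14
CU = 100 * (1 - 14 / (8 * 22.500))
   = 100 * (1 - 0.0778)
   = 92.22%


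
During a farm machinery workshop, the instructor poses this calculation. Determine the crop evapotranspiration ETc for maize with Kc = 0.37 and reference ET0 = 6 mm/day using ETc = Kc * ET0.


ETc = Kc * ET0
    = 0.37 * 6
    = 2.22 mm/day


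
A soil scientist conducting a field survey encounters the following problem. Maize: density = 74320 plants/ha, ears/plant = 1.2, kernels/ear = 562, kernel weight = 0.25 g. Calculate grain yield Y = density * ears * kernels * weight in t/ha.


Y = density * ears * kernels * kw
  = 74320 * 1.2 * 562 * 0.25 g/ha
  = 12530352 g/ha
  = 12530.35 kg/ha = 12.53 t/ha


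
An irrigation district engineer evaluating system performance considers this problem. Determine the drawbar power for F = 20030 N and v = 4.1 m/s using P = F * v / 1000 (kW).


P = F * v / 1000
  = 20030 * 4.1 / 1000
  = 82123 / 1000
  = 82.12 kW


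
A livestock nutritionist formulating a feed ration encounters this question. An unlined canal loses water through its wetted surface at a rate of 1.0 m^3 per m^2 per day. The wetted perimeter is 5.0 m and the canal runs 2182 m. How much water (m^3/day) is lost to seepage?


S = C * P * L
  = 1.0 * 5.0 * 2182
  = 10910 m^3/day


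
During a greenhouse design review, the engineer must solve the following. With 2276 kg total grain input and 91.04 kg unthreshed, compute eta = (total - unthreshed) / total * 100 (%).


eta = (total - unthreshed) / total * 100
    = (2276 - 91.04) / 2276 * 100
    = 2184.96 / 2276 * 100
    = 96%


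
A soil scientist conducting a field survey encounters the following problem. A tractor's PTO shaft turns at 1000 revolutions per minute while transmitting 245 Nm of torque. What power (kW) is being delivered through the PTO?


P = 2*pi*n*T / 60000
  = 2*pi * 1000 * 245 / 60000
  = 1539380.40 / 60000
  = 25.66 kW


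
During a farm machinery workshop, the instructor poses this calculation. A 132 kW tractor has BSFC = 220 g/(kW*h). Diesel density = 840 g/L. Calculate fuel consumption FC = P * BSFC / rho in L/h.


FC = P * BSFC / rho_fuel
   = 132 * 220 / 840
   = 29040 / 840
   = 34.57 L/h


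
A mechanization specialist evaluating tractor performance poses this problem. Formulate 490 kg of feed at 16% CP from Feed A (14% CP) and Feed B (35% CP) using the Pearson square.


parts_A = CP_b - target = 35 - 16 = 19
parts_B = target - CP_a = 16 - 14 = 2
total_parts = 19 + 2 = 21
Feed A = 490 * 19 / 21 = 443.33 kg
Feed B = 490 * 2 / 21 = 46.67 kg

443.33 kg


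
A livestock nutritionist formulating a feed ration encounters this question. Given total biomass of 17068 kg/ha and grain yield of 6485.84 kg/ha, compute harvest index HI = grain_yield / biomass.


HI = grain_yield / biomass
   = 6485.84 / 17068
   = 0.38


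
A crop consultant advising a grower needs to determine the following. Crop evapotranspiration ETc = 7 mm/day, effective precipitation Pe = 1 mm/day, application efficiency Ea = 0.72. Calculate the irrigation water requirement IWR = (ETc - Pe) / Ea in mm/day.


IWR = (ETc - Pe) / Ea
    = (7 - 1) / 0.72
    = 6 / 0.72
    = 8.33 mm/day


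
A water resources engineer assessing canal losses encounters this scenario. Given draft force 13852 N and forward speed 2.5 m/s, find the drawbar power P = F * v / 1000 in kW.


P = F * v / 1000
  = 13852 * 2.5 / 1000
  = 34630 / 1000
  = 34.63 kW


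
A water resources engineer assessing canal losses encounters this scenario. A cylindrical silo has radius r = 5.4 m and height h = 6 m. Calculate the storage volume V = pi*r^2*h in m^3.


V = pi * r^2 * h
  = pi * 5.4^2 * 6
  = pi * 29.16 * 6
  = 549.65 m^3


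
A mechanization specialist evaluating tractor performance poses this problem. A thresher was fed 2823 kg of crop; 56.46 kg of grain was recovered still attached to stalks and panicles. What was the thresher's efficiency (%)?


eta = (total - unthreshed) / total * 100
    = (2823 - 56.46) / 2823 * 100
    = 2766.54 / 2823 * 100
    = 98%


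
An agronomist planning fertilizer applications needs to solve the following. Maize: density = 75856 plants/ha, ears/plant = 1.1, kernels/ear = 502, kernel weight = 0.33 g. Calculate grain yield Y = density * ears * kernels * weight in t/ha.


Y = density * ears * kernels * kw
  = 75856 * 1.1 * 502 * 0.33 g/ha
  = 13822935.46 g/ha
  = 13822.94 kg/ha = 13.82 t/ha


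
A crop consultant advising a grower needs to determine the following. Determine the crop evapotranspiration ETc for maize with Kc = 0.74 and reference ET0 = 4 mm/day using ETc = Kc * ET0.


ETc = Kc * ET0
    = 0.74 * 4
    = 2.96 mm/day


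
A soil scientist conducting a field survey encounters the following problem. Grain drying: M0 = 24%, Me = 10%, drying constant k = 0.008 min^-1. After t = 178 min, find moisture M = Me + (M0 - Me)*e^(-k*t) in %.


M = Me + (M0 - Me) * e^(-k*t)
  = 10 + (24 - 10) * e^(-0.008*178)
  = 10 + 14 * e^(-1.424)
  = 10 + 14 * 0.24075
  = 10 + 3.3705
  = 13.37%


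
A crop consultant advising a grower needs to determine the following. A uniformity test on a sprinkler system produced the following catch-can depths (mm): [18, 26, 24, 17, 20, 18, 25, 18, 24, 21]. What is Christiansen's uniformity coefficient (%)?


xbar = 211 / 10 = 21.100
sum|xi - xbar| = 29.200
CU = 100 * (1 - 29.200 / (10 * 21.100))
   = 100 * (1 - 0.1384)
   = 86.16%


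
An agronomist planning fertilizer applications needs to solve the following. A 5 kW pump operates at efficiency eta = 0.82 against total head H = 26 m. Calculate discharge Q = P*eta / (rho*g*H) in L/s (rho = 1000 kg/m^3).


Q = (P * 1000 * eta) / (rho * g * H)
  = (5 * 1000 * 0.82) / (1000 * 9.81 * 26)
  = 4100 / 255060
  = 0.01607 m^3/s = 16.07 L/s


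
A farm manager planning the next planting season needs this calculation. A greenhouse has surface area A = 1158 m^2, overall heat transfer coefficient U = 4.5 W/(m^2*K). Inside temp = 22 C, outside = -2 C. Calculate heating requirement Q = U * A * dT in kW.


dT = 22 - (-2) = 24 K
Q = U * A * dT
  = 4.5 * 1158 * 24
  = 125064 W = 125.06 kW


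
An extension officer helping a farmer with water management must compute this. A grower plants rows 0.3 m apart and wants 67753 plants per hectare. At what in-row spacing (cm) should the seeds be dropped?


spacing = 10000 / (row_sp * density)
        = 10000 / (0.3 * 67753)
        = 10000 / 20325.90
        = 0.49198 m = 49.20 cm


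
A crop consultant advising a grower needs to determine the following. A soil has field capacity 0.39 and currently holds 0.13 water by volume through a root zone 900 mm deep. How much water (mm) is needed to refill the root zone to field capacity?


SMD = (FC - theta) * D
    = (0.39 - 0.13) * 900
    = 0.260 * 900
    = 234 mm


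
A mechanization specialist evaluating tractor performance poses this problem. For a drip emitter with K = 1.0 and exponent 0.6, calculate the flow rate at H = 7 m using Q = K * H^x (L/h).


Q = K * H^x
  = 1.0 * 7^0.6
  = 1.0 * 3.2141
  = 3.21 L/h


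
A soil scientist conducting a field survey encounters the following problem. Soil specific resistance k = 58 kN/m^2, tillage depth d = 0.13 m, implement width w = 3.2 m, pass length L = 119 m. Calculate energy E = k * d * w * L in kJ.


E = k * d * w * L
  = 58 * 0.13 * 3.2 * 119
  = 2871.23 kJ


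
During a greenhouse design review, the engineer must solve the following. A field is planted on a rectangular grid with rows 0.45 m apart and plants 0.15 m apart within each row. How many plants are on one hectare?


D = 10000 / (row_sp * plant_sp)
  = 10000 / (0.45 * 0.15)
  = 10000 / 0.0675
  = 148148.15 plants/ha


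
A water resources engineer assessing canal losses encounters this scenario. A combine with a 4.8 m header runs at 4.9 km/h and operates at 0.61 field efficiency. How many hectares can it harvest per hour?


C = w * v * eta_f / 10
  = 4.8 * 4.9 * 0.61 / 10
  = 14.35 / 10
  = 1.43 ha/h


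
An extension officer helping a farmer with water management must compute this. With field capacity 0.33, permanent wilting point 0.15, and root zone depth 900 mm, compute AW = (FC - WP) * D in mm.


AW = (FC - WP) * D
   = (0.33 - 0.15) * 900
   = 0.18 * 900
   = 162 mm


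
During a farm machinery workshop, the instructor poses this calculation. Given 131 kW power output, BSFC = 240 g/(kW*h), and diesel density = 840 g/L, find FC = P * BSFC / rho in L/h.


FC = P * BSFC / rho_fuel
   = 131 * 240 / 840
   = 31440 / 840
   = 37.43 L/h


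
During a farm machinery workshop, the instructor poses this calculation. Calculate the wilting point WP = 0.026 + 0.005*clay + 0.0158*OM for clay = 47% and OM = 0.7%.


WP = 0.026 + 0.005*47 + 0.0158*0.7
   = 0.026 + 0.2350 + 0.0111
   = 0.2721


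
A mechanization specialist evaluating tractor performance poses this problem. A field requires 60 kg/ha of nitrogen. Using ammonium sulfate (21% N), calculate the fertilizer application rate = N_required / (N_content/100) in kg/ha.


Rate = N_required / (N_content / 100)
     = 60 / (21 / 100)
     = 60 / 0.21
     = 285.71 kg/ha


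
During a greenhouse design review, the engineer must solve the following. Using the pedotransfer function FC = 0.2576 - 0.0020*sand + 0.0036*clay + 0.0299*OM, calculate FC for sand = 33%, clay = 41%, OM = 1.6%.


FC = 0.2576 - 0.0020*33 + 0.0036*41 + 0.0299*1.6
   = 0.2576 - 0.0660 + 0.1476 + 0.0478
   = 0.3870


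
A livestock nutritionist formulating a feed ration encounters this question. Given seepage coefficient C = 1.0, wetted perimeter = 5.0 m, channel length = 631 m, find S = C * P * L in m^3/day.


S = C * P * L
  = 1.0 * 5.0 * 631
  = 3155 m^3/day


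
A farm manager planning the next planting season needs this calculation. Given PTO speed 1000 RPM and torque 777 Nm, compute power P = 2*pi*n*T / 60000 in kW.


P = 2*pi*n*T / 60000
  = 2*pi * 1000 * 777 / 60000
  = 4882034.98 / 60000
  = 81.37 kW


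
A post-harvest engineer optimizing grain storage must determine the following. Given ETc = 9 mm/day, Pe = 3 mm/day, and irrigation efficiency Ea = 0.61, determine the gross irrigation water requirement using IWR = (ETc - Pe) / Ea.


IWR = (ETc - Pe) / Ea
    = (9 - 3) / 0.61
    = 6 / 0.61
    = 9.84 mm/day


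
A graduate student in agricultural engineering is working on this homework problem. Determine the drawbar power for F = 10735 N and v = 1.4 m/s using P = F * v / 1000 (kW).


P = F * v / 1000
  = 10735 * 1.4 / 1000
  = 15029 / 1000
  = 15.03 kW


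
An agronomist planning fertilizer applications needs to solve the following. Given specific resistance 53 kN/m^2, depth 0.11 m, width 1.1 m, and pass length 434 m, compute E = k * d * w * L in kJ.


E = k * d * w * L
  = 53 * 0.11 * 1.1 * 434
  = 2783.24 kJ


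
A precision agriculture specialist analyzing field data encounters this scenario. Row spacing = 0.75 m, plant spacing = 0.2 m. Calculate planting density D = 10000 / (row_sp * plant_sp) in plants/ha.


D = 10000 / (row_sp * plant_sp)
  = 10000 / (0.75 * 0.2)
  = 10000 / 0.1500
  = 66666.67 plants/ha


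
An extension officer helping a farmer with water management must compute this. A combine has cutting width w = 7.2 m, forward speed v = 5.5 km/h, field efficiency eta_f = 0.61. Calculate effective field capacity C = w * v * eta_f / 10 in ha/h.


C = w * v * eta_f / 10
  = 7.2 * 5.5 * 0.61 / 10
  = 24.16 / 10
  = 2.42 ha/h


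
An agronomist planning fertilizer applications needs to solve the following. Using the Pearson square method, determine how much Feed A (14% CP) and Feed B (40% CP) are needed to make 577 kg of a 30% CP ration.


parts_A = CP_b - target = 40 - 30 = 10
parts_B = target - CP_a = 30 - 14 = 16
total_parts = 10 + 16 = 26
Feed A = 577 * 10 / 26 = 221.92 kg
Feed B = 577 * 16 / 26 = 355.08 kg

221.92 kg


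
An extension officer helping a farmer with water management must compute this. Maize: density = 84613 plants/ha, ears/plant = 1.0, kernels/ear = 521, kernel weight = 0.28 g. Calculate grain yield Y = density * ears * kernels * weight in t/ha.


Y = density * ears * kernels * kw
  = 84613 * 1.0 * 521 * 0.28 g/ha
  = 12343344.44 g/ha
  = 12343.34 kg/ha = 12.34 t/ha


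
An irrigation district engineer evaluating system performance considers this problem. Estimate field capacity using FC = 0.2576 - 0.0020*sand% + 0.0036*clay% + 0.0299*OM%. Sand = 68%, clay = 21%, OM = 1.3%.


FC = 0.2576 - 0.0020*68 + 0.0036*21 + 0.0299*1.3
   = 0.2576 - 0.1360 + 0.0756 + 0.0389
   = 0.2361


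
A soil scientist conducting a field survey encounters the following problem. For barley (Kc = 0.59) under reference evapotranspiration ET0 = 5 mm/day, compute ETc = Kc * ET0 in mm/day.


ETc = Kc * ET0
    = 0.59 * 5
    = 2.95 mm/day


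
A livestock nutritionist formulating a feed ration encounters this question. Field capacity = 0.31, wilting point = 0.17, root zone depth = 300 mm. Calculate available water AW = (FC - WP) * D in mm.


AW = (FC - WP) * D
   = (0.31 - 0.17) * 300
   = 0.14 * 300
   = 42 mm


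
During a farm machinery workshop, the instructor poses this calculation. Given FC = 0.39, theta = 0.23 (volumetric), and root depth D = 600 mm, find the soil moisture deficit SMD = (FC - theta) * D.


SMD = (FC - theta) * D
    = (0.39 - 0.23) * 600
    = 0.160 * 600
    = 96 mm


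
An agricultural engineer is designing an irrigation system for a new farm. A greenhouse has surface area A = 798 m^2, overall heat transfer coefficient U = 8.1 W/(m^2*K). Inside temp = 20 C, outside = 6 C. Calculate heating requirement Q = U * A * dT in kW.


dT = 20 - (6) = 14 K
Q = U * A * dT
  = 8.1 * 798 * 14
  = 90493.20 W = 90.49 kW


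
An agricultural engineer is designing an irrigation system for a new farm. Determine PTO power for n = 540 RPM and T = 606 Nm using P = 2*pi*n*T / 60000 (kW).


P = 2*pi*n*T / 60000
  = 2*pi * 540 * 606 / 60000
  = 2056109.56 / 60000
  = 34.27 kW


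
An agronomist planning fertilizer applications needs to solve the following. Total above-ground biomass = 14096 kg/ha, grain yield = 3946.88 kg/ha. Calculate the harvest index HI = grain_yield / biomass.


HI = grain_yield / biomass
   = 3946.88 / 14096
   = 0.28


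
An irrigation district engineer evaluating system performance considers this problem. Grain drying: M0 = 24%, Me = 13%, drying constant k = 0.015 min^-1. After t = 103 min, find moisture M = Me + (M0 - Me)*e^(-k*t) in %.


M = Me + (M0 - Me) * e^(-k*t)
  = 13 + (24 - 13) * e^(-0.015*103)
  = 13 + 11 * e^(-1.545)
  = 13 + 11 * 0.21331
  = 13 + 2.3464
  = 15.35%


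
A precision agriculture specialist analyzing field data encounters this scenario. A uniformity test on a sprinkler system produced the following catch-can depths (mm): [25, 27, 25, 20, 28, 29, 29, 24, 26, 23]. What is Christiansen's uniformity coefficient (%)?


xbar = 256 / 10 = 25.600
sum|xi - xbar| = 22
CU = 100 * (1 - 22 / (10 * 25.600))
   = 100 * (1 - 0.0859)
   = 91.41%


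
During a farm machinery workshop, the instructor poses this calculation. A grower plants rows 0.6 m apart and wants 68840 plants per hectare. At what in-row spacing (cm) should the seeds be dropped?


spacing = 10000 / (row_sp * density)
        = 10000 / (0.6 * 68840)
        = 10000 / 41304
        = 0.24211 m = 24.21 cm


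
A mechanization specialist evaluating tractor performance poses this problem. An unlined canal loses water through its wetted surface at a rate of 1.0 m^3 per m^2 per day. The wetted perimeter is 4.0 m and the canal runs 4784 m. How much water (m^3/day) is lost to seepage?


S = C * P * L
  = 1.0 * 4.0 * 4784
  = 19136 m^3/day


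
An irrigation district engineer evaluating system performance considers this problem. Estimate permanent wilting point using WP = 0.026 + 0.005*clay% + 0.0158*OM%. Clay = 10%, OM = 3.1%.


WP = 0.026 + 0.005*10 + 0.0158*3.1
   = 0.026 + 0.0500 + 0.0490
   = 0.1250


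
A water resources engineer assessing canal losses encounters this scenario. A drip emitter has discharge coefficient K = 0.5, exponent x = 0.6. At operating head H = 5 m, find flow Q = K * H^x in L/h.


Q = K * H^x
  = 0.5 * 5^0.6
  = 0.5 * 2.6265
  = 1.31 L/h


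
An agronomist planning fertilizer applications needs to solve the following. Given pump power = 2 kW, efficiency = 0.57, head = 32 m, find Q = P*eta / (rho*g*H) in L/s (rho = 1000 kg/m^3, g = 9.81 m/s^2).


Q = (P * 1000 * eta) / (rho * g * H)
  = (2 * 1000 * 0.57) / (1000 * 9.81 * 32)
  = 1140 / 313920
  = 0.00363 m^3/s = 3.63 L/s


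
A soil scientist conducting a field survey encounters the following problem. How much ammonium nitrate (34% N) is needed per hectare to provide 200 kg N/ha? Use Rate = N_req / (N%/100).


Rate = N_required / (N_content / 100)
     = 200 / (34 / 100)
     = 200 / 0.34
     = 588.24 kg/ha


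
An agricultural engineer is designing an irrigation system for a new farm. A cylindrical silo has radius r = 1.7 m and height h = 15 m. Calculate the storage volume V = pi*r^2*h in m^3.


V = pi * r^2 * h
  = pi * 1.7^2 * 15
  = pi * 2.89 * 15
  = 136.19 m^3


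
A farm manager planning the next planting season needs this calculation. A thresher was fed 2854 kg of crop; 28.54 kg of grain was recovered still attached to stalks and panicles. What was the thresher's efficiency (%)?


eta = (total - unthreshed) / total * 100
    = (2854 - 28.54) / 2854 * 100
    = 2825.46 / 2854 * 100
    = 99%


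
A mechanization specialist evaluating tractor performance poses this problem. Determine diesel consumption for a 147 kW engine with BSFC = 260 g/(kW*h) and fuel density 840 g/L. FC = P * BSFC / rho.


FC = P * BSFC / rho_fuel
   = 147 * 260 / 840
   = 38220 / 840
   = 45.50 L/h


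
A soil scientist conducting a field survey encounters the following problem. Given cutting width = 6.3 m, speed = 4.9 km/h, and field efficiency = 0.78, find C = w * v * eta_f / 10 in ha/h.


C = w * v * eta_f / 10
  = 6.3 * 4.9 * 0.78 / 10
  = 24.08 / 10
  = 2.41 ha/h


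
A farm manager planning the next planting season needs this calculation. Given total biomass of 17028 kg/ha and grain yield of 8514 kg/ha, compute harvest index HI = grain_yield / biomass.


HI = grain_yield / biomass
   = 8514 / 17028
   = 0.50


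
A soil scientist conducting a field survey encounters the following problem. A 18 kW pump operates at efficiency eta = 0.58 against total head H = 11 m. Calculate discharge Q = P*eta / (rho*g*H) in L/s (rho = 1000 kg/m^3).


Q = (P * 1000 * eta) / (rho * g * H)
  = (18 * 1000 * 0.58) / (1000 * 9.81 * 11)
  = 10440 / 107910
  = 0.09675 m^3/s = 96.75 L/s


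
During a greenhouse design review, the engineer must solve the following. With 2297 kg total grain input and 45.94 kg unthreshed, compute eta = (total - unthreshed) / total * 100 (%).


eta = (total - unthreshed) / total * 100
    = (2297 - 45.94) / 2297 * 100
    = 2251.06 / 2297 * 100
    = 98%


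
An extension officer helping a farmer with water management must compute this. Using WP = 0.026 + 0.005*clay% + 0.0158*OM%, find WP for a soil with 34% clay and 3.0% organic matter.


WP = 0.026 + 0.005*34 + 0.0158*3.0
   = 0.026 + 0.1700 + 0.0474
   = 0.2434


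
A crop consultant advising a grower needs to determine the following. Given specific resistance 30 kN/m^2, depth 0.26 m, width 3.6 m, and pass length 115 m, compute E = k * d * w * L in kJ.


E = k * d * w * L
  = 30 * 0.26 * 3.6 * 115
  = 3229.20 kJ
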